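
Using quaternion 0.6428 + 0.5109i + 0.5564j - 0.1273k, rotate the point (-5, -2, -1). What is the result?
(-3.792, -2.117, 3.338)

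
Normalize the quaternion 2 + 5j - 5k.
0.2722 + 0.6804j - 0.6804k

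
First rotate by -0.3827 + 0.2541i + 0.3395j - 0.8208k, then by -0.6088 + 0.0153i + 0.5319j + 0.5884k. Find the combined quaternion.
0.5315 - 0.7969i - 0.2482j + 0.1446k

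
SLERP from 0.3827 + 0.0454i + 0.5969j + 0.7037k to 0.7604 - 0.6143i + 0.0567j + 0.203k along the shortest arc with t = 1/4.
0.5494 - 0.1507i + 0.5108j + 0.6439k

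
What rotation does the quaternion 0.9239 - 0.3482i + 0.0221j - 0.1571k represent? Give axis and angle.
axis = (-0.91, 0.0578, -0.4106), θ = π/4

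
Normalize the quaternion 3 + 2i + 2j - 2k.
0.6547 + 0.4364i + 0.4364j - 0.4364k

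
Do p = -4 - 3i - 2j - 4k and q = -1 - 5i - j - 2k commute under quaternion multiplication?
No: pq = -21 + 23i + 20j + 5k ≠ -21 + 23i - 8j + 19k = qp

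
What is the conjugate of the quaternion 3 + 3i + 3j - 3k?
3 - 3i - 3j + 3k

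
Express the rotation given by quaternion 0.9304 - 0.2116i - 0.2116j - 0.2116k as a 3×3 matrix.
[[0.8209, 0.4833, -0.3042], [-0.3042, 0.8209, 0.4833], [0.4833, -0.3042, 0.8209]]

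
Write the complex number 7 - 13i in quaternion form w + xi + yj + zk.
7 - 13i + 0j + 0k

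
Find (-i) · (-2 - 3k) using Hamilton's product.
2i - 3j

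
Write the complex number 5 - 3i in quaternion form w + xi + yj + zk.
5 - 3i + 0j + 0k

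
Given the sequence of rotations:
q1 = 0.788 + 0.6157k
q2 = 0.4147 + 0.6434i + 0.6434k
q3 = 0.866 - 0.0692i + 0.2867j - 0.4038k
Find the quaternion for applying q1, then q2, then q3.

q2 · q1 = -0.0694 + 0.507i - 0.3961j + 0.7623k
q3 · q2 · q1 = 0.3964 + 0.5025i - 0.5149j + 0.5702k
0.3964 + 0.5025i - 0.5149j + 0.5702k


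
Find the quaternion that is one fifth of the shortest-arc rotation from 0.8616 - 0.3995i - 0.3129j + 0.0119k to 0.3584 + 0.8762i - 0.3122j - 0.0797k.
0.9152 - 0.1128i - 0.3868j - 0.0127k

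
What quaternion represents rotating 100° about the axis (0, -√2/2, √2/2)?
0.6428 - 0.5417j + 0.5417k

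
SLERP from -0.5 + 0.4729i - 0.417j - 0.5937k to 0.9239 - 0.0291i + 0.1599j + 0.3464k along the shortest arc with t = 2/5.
-0.7162 + 0.3131i - 0.334j - 0.5267k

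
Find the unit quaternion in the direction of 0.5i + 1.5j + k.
0.2673i + 0.8018j + 0.5345k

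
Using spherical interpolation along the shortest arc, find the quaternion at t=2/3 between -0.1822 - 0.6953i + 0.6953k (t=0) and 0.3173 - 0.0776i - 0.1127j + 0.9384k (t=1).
0.1592 - 0.3154i - 0.0807j + 0.932k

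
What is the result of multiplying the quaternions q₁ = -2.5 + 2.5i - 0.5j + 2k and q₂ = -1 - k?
4.5 - 2i + 3j + 0.5k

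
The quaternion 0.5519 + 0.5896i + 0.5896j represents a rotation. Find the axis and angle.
axis = (√2/2, √2/2, 0), θ = 113°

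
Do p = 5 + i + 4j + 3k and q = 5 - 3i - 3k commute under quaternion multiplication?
No: pq = 37 - 22i + 14j + 12k ≠ 37 + 2i + 26j - 12k = qp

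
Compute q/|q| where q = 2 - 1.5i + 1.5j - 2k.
0.5657 - 0.4243i + 0.4243j - 0.5657k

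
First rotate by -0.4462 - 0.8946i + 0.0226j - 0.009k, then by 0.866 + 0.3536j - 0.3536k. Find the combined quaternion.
-0.3976 - 0.7699i + 0.1781j + 0.4663k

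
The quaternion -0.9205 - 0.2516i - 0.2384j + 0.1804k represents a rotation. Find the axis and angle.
axis = (-0.6439, -0.6101, 0.4617), θ = 314°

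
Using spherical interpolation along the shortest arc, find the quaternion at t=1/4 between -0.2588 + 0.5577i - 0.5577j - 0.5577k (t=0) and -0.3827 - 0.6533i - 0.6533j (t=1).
-0.3705 + 0.2643i - 0.7365j - 0.5004k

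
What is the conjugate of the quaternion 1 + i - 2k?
1 - i + 2k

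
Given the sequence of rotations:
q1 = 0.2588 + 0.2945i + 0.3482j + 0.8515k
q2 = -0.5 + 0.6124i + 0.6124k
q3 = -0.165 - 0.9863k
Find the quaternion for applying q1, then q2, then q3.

q2 · q1 = -0.8312 - 0.202i - 0.5152j - 0.054k
q3 · q2 · q1 = 0.0839 - 0.4748i + 0.2842j + 0.8287k
0.0839 - 0.4748i + 0.2842j + 0.8287k


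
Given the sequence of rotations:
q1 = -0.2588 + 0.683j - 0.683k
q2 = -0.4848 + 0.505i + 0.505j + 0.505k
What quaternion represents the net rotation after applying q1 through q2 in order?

q2 · q1 = 0.1255 - 0.8205i - 0.1169j + 0.5453k
0.1255 - 0.8205i - 0.1169j + 0.5453k


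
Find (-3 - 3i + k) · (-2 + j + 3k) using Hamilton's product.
3 + 5i + 6j - 14k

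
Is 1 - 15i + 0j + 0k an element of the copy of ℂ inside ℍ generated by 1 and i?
Yes. The quaternion 1 - 15i has j- and k-coefficients y = z = 0, so it lies in the complex subalgebra spanned by 1 and i.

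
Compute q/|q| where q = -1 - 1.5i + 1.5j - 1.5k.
-0.3592 - 0.5388i + 0.5388j - 0.5388k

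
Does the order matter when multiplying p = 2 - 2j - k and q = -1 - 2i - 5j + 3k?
Yes: pq = -9 - 15i - 6j + 3k ≠ -9 + 7i - 10j + 11k = qp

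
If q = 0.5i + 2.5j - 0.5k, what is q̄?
-0.5i - 2.5j + 0.5k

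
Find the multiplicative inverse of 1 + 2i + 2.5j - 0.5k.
0.087 - 0.1739i - 0.2174j + 0.0435k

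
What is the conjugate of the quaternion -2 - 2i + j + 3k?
-2 + 2i - j - 3k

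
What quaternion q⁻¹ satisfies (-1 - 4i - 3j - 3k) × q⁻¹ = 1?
-0.0286 + 0.1143i + 0.0857j + 0.0857k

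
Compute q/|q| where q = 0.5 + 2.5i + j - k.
0.1715 + 0.8575i + 0.343j - 0.343k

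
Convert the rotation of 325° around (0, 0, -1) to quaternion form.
-0.9537 - 0.3007k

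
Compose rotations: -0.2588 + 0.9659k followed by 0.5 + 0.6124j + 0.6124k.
-0.7209 + 0.5915i - 0.1585j + 0.3245k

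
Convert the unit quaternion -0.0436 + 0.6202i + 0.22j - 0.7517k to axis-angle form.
axis = (0.6208, 0.2202, -0.7524), θ = 185°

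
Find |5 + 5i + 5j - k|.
√76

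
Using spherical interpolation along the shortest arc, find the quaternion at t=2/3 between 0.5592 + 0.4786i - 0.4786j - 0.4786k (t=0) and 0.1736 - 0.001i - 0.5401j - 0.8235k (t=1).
0.3234 + 0.172i - 0.5511j - 0.7497k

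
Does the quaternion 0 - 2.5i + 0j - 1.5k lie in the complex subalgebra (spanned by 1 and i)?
No. The quaternion -2.5i - 1.5k has j-coefficient y = 0 and k-coefficient z = -1.5, not both zero, so it does not lie in the complex subalgebra spanned by 1 and i.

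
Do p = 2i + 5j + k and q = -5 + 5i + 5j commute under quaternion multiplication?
No: pq = -35 - 15i - 20j - 20k ≠ -35 - 5i - 30j + 10k = qp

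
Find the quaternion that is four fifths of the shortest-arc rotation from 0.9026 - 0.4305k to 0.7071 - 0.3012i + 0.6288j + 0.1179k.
0.8074 - 0.2549i + 0.5321j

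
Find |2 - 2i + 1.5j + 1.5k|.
3.536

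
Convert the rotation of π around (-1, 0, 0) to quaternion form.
-i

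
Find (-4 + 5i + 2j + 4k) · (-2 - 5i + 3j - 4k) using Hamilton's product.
43 - 10i - 16j + 33k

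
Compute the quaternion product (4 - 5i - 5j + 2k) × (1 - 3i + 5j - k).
16 - 22i + 4j - 42k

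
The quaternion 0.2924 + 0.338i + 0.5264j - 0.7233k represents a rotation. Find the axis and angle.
axis = (0.3534, 0.5505, -0.7564), θ = 146°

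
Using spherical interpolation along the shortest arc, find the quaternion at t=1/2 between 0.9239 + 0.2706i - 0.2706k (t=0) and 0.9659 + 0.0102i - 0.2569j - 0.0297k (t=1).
0.9686 + 0.1439i - 0.1317j - 0.1539k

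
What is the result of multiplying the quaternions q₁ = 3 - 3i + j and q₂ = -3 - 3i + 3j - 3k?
-21 - 3i - 3j - 15k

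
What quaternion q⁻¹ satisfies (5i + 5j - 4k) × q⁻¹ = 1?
-0.0758i - 0.0758j + 0.0606k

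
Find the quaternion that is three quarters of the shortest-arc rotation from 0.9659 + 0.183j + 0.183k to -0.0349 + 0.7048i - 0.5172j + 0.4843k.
0.3929 - 0.6433i + 0.5405j - 0.3737k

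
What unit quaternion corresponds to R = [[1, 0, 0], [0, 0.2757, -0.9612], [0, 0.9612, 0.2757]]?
0.7987 + 0.6018i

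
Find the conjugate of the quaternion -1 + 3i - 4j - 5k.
-1 - 3i + 4j + 5k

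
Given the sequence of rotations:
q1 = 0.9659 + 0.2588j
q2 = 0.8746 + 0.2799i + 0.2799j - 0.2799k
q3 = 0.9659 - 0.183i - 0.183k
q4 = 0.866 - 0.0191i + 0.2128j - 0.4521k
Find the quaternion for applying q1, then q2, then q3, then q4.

q2 · q1 = 0.7723 + 0.3428i + 0.4967j - 0.1979k
q3 · q2 · q1 = 0.7725 + 0.2807i + 0.3808j - 0.4234k
q4 · q3 · q2 · q1 = 0.4019 + 0.3104i + 0.3592j - 0.7829k
0.4019 + 0.3104i + 0.3592j - 0.7829k


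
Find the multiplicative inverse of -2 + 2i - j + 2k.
-0.1538 - 0.1538i + 0.0769j - 0.1538k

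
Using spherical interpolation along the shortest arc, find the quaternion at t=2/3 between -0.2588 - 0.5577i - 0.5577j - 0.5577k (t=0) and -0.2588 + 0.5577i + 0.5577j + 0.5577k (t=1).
0.0871 - 0.5752i - 0.5752j - 0.5752k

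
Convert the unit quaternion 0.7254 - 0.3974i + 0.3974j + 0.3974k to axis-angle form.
axis = (-√3/3, √3/3, √3/3), θ = 87°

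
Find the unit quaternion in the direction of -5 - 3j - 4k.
-0.7071 - 0.4243j - 0.5657k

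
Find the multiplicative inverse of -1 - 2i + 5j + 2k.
-0.0294 + 0.0588i - 0.1471j - 0.0588k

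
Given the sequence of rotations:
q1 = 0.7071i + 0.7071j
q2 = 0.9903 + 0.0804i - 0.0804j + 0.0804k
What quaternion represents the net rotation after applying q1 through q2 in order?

q2 · q1 = 0.6434i + 0.7571j + 0.1137k
0.6434i + 0.7571j + 0.1137k


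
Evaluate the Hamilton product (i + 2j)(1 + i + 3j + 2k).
-7 + 5i + k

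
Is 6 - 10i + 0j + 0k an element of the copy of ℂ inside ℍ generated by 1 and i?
Yes. The quaternion 6 - 10i has j- and k-coefficients y = z = 0, so it lies in the complex subalgebra spanned by 1 and i.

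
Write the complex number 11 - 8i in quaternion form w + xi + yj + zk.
11 - 8i + 0j + 0k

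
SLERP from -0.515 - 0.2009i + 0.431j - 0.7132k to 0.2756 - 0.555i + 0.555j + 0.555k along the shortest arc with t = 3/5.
-0.4823 + 0.3093i - 0.1863j - 0.7981k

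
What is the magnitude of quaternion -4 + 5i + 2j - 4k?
√61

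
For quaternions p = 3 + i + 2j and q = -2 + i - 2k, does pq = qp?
No: pq = -7 - 3i - 2j - 8k ≠ -7 + 5i - 6j - 4k = qp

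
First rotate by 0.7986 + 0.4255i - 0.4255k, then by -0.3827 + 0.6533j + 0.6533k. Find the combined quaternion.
-0.0276 - 0.4408i + 0.7997j + 0.4066k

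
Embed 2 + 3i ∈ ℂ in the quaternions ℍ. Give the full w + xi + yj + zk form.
2 + 3i + 0j + 0k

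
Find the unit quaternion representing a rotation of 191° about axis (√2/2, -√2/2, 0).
-0.0958 + 0.7039i - 0.7039j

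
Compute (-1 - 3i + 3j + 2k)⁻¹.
-0.0435 + 0.1304i - 0.1304j - 0.087k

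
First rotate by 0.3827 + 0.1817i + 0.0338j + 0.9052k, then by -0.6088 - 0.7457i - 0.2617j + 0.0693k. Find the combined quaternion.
-0.1514 - 0.6352i + 0.5669j - 0.5022k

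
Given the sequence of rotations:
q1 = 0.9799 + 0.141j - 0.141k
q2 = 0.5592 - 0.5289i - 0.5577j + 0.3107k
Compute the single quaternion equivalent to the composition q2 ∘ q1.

q2 · q1 = 0.6704 - 0.4834i - 0.5422j + 0.151k
0.6704 - 0.4834i - 0.5422j + 0.151k


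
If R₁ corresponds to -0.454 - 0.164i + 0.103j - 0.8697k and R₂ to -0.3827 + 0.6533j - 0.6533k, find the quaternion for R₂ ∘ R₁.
-0.4617 - 0.4381i - 0.2289j + 0.7366k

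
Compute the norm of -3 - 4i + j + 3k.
√35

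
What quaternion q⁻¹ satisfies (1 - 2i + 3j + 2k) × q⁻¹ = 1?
0.0556 + 0.1111i - 0.1667j - 0.1111k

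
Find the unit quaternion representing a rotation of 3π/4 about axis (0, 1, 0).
0.3827 + 0.9239j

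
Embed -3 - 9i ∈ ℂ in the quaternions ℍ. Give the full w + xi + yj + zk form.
-3 - 9i + 0j + 0k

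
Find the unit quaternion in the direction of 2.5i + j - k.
0.8704i + 0.3482j - 0.3482k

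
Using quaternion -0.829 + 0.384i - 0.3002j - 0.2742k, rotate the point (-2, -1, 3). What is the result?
(0.208, 1.401, 3.463)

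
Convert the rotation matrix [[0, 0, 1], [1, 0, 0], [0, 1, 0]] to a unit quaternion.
0.5 + 0.5i + 0.5j + 0.5k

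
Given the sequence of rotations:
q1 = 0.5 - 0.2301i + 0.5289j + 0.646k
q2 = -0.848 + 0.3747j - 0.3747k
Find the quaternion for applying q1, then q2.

q2 · q1 = -0.3801 + 0.6354i - 0.1749j - 0.6489k
-0.3801 + 0.6354i - 0.1749j - 0.6489k


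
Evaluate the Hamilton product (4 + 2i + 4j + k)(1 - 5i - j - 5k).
23 - 37i + 5j - k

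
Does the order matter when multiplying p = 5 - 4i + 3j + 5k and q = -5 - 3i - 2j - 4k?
Yes: pq = -11 + 3i - 56j - 28k ≠ -11 + 7i + 6j - 62k = qp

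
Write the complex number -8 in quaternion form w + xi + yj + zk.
-8 + 0i + 0j + 0k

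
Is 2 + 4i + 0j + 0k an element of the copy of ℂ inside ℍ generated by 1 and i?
Yes. The quaternion 2 + 4i has j- and k-coefficients y = z = 0, so it lies in the complex subalgebra spanned by 1 and i.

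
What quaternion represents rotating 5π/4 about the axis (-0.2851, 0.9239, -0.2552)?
-0.3827 - 0.2634i + 0.8536j - 0.2358k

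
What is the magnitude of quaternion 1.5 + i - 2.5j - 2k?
3.674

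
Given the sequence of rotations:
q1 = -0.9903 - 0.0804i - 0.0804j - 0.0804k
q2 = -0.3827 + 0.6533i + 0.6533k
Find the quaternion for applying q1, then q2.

q2 · q1 = 0.484 - 0.5637i + 0.0308j - 0.6687k
0.484 - 0.5637i + 0.0308j - 0.6687k


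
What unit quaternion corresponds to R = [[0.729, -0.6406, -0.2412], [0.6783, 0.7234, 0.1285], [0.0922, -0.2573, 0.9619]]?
0.9239 - 0.1044i - 0.0902j + 0.3569k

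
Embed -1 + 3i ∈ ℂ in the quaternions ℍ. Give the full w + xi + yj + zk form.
-1 + 3i + 0j + 0k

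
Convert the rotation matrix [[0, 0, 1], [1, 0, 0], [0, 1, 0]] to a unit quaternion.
0.5 + 0.5i + 0.5j + 0.5k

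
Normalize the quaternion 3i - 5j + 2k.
0.4867i - 0.8111j + 0.3244k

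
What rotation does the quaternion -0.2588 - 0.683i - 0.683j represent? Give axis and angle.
axis = (-√2/2, -√2/2, 0), θ = 7π/6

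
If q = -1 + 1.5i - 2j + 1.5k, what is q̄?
-1 - 1.5i + 2j - 1.5k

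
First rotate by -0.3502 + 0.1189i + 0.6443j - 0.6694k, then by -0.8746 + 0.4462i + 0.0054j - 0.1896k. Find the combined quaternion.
0.1228 - 0.1417i - 0.2893j + 0.9387k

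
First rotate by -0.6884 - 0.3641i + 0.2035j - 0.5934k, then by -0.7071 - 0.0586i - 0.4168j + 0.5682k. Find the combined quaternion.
0.8874 + 0.4295i - 0.0986j - 0.1352k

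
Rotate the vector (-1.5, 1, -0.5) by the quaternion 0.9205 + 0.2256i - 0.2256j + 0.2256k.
(-1.555, 0.585, -0.86)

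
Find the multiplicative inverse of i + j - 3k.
-0.0909i - 0.0909j + 0.2727k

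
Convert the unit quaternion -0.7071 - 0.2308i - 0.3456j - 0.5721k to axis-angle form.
axis = (-0.3264, -0.4887, -0.8091), θ = 3π/2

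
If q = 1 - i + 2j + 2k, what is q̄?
1 + i - 2j - 2k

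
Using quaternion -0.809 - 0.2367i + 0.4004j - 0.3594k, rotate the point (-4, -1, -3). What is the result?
(0.52, -0.185, -5.069)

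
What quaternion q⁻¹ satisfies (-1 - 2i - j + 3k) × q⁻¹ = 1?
-0.0667 + 0.1333i + 0.0667j - 0.2k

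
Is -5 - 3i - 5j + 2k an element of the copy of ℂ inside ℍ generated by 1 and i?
No. The quaternion -5 - 3i - 5j + 2k has j-coefficient y = -5 and k-coefficient z = 2, not both zero, so it does not lie in the complex subalgebra spanned by 1 and i.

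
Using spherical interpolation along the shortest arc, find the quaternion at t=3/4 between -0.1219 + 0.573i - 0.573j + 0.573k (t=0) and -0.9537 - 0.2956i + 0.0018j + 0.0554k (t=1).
0.829 + 0.4876i - 0.218j + 0.1655k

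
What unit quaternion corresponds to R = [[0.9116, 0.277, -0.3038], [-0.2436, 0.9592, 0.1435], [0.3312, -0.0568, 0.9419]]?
0.9763 - 0.0513i - 0.1626j - 0.1333k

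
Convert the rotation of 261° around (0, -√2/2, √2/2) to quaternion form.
-0.6494 - 0.5377j + 0.5377k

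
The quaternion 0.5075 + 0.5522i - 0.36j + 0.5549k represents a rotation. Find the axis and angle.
axis = (0.6409, -0.4178, 0.644), θ = 119°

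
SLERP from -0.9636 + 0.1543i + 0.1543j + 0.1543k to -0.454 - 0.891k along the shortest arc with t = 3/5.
-0.8177 + 0.0785i + 0.0785j - 0.5648k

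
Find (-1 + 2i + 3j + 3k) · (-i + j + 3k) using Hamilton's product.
-10 + 7i - 10j + 2k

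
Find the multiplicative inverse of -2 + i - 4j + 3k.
-0.0667 - 0.0333i + 0.1333j - 0.1k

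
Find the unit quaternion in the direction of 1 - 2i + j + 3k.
0.2582 - 0.5164i + 0.2582j + 0.7746k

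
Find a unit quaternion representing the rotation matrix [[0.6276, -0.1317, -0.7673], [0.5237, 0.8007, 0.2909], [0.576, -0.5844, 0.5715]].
0.866 - 0.2527i - 0.3878j + 0.1892k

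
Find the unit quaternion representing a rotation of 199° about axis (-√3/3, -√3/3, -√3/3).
-0.165 - 0.5694i - 0.5694j - 0.5694k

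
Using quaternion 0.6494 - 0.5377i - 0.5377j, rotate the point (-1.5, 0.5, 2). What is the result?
(-1.74, 0.74, -1.71)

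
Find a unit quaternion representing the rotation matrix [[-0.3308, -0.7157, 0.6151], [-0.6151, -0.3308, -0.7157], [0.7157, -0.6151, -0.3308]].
0.0436 + 0.5768i - 0.5768j + 0.5768k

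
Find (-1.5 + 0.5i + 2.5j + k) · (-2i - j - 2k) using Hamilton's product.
5.5 - i + 0.5j + 7.5k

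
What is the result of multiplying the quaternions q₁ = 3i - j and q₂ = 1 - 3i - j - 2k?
8 + 5i + 5j - 6k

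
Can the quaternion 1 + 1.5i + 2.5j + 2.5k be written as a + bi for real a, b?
No. The quaternion 1 + 1.5i + 2.5j + 2.5k has j-coefficient y = 2.5 and k-coefficient z = 2.5, not both zero, so it does not lie in the complex subalgebra spanned by 1 and i.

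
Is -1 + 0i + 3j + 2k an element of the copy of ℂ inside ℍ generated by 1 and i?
No. The quaternion -1 + 3j + 2k has j-coefficient y = 3 and k-coefficient z = 2, not both zero, so it does not lie in the complex subalgebra spanned by 1 and i.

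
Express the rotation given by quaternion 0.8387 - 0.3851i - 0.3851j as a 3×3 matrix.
[[0.7034, 0.2966, -0.646], [0.2966, 0.7034, 0.646], [0.646, -0.646, 0.4068]]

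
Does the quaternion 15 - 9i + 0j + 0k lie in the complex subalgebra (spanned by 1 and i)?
Yes. The quaternion 15 - 9i has j- and k-coefficients y = z = 0, so it lies in the complex subalgebra spanned by 1 and i.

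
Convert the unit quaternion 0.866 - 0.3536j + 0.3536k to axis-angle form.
axis = (0, -√2/2, √2/2), θ = π/3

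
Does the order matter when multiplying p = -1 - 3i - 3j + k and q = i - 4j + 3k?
Yes: pq = -12 - 6i + 14j + 12k ≠ -12 + 4i - 6j - 18k = qp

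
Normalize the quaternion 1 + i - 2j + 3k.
0.2582 + 0.2582i - 0.5164j + 0.7746k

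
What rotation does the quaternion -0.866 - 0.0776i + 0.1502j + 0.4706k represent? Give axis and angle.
axis = (-0.1552, 0.3004, 0.9411), θ = 5π/3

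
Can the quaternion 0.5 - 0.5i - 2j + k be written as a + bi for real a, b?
No. The quaternion 0.5 - 0.5i - 2j + k has j-coefficient y = -2 and k-coefficient z = 1, not both zero, so it does not lie in the complex subalgebra spanned by 1 and i.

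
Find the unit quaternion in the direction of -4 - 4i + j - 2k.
-0.6576 - 0.6576i + 0.1644j - 0.3288k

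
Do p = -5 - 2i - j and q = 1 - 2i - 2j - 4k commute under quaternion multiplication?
No: pq = -11 + 12i + j + 22k ≠ -11 + 4i + 17j + 18k = qp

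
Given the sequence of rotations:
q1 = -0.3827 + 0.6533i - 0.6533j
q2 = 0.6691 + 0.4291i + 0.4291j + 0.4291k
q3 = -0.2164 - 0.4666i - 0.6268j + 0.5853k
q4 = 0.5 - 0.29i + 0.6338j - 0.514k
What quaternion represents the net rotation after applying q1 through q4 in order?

q2 · q1 = -0.2561 + 0.5532i - 0.321j - 0.7249k
q3 · q2 · q1 = 0.5366 + 0.642i + 0.2155j + 0.5035k
q4 · q3 · q2 · q1 = 0.5767 + 0.5953i + 0.2639j - 0.4935k
0.5767 + 0.5953i + 0.2639j - 0.4935k


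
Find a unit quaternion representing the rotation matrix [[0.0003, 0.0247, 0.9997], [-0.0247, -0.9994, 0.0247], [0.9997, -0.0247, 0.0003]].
-0.0175 + 0.707i + 0.707k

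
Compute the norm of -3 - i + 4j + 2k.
√30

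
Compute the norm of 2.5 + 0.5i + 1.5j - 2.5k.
√15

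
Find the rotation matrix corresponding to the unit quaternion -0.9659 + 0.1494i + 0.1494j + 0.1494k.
[[0.9107, 0.3333, -0.244], [-0.244, 0.9107, 0.3333], [0.3333, -0.244, 0.9107]]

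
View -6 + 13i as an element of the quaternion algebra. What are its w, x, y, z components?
-6 + 13i + 0j + 0k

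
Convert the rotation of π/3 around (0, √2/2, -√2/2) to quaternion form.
0.866 + 0.3536j - 0.3536k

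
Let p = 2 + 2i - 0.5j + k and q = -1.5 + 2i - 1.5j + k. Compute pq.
-8.75 + 2i - 2.25j - 1.5k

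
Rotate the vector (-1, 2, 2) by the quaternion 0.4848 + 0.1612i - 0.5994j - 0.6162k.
(-0.273, 2.333, 1.866)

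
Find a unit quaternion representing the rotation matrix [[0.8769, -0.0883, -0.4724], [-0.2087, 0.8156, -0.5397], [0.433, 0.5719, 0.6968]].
0.9205 + 0.3019i - 0.2459j - 0.0327k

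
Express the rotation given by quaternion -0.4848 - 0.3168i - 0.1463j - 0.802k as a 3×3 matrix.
[[-0.3292, -0.6849, 0.65], [0.8703, -0.4871, -0.0725], [0.3663, 0.5418, 0.7565]]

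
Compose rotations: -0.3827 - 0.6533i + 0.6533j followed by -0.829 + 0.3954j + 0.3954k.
0.0589 + 0.2833i - 0.9512j + 0.107k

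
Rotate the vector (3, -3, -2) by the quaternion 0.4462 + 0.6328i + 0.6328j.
(-2.935, 2.935, -2.185)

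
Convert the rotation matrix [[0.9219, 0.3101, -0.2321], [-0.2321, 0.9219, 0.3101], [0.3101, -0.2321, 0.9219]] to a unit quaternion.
0.9703 - 0.1397i - 0.1397j - 0.1397k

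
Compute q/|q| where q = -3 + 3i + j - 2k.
-0.6255 + 0.6255i + 0.2085j - 0.417k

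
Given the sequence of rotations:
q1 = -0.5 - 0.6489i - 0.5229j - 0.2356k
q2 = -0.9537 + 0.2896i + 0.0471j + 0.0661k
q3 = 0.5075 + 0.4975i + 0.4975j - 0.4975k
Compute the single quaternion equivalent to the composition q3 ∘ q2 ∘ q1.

q2 · q1 = 0.705 + 0.4975i + 0.5005j + 0.0708k
q3 · q2 · q1 = -0.1035 + 0.8874i + 0.322j - 0.3133k
-0.1035 + 0.8874i + 0.322j - 0.3133k


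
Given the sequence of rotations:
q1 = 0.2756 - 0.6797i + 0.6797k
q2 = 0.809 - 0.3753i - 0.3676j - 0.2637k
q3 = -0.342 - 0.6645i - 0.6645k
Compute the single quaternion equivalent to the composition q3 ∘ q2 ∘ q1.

q2 · q1 = 0.1471 - 0.9032i + 0.333j + 0.2273k
q3 · q2 · q1 = -0.4994 + 0.4324i + 0.6373j - 0.3968k
-0.4994 + 0.4324i + 0.6373j - 0.3968k


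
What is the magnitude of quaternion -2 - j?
√5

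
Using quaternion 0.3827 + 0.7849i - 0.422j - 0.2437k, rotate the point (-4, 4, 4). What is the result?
(-6.826, 0.412, 1.111)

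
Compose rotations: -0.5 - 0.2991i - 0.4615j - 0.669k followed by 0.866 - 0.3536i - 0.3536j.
-0.7019 + 0.1543i - 0.4594j - 0.5219k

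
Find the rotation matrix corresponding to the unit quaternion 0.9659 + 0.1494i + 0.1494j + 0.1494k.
[[0.9107, -0.244, 0.3333], [0.3333, 0.9107, -0.244], [-0.244, 0.3333, 0.9107]]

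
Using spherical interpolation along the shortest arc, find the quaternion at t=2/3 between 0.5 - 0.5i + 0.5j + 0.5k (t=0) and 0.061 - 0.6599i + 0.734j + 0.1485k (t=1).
0.2196 - 0.6346i + 0.686j + 0.2802k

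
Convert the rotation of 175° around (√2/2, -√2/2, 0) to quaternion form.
0.0436 + 0.7064i - 0.7064j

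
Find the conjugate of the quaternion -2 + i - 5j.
-2 - i + 5j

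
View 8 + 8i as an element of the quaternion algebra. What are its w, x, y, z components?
8 + 8i + 0j + 0k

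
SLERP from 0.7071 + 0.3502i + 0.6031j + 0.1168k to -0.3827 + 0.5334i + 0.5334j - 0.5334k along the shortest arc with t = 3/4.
-0.091 + 0.5903i + 0.6781j - 0.4283k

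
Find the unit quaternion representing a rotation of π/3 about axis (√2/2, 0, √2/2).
0.866 + 0.3536i + 0.3536k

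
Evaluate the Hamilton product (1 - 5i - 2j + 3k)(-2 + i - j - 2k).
7 + 18i - 4j - k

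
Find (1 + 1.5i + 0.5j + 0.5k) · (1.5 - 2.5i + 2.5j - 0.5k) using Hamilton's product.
4.25 - 1.75i + 2.75j + 5.25k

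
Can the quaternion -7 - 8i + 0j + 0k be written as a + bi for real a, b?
Yes. The quaternion -7 - 8i has j- and k-coefficients y = z = 0, so it lies in the complex subalgebra spanned by 1 and i.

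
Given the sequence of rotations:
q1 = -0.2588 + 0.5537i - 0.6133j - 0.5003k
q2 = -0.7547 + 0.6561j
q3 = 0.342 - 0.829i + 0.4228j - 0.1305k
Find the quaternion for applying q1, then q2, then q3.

q2 · q1 = 0.5977 - 0.7461i + 0.2931j + 0.0143k
q3 · q2 · q1 = -0.5362 - 0.7064i + 0.4622j - 0.0006k
-0.5362 - 0.7064i + 0.4622j - 0.0006k


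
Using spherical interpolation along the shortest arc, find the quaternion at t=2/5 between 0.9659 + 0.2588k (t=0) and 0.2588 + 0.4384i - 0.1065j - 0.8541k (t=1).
0.9215 + 0.2537i - 0.0616j - 0.2874k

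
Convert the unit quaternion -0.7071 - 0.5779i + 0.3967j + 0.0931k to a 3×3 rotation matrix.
[[0.6679, -0.3268, -0.6686], [-0.5902, 0.3147, -0.7434], [0.4534, 0.8911, 0.0173]]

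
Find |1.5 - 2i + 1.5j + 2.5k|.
3.841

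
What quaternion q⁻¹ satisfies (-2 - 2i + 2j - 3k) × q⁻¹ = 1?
-0.0952 + 0.0952i - 0.0952j + 0.1429k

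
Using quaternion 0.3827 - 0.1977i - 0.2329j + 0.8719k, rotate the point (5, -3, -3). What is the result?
(0.15, 6.357, -1.6)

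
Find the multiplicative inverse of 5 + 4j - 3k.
0.1 - 0.08j + 0.06k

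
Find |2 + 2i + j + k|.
√10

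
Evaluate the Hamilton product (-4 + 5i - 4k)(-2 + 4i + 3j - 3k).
-24 - 14i - 13j + 35k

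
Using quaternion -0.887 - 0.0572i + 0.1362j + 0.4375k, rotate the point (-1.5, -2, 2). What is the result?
(-2.975, 0.002, 1.184)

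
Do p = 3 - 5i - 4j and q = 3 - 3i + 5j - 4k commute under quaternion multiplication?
No: pq = 14 - 8i - 17j - 49k ≠ 14 - 40i + 23j + 25k = qp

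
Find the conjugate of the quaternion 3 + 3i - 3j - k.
3 - 3i + 3j + k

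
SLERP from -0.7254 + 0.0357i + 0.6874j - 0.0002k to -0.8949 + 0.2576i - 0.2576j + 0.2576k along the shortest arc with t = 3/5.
-0.9538 + 0.1927i + 0.1493j + 0.1757k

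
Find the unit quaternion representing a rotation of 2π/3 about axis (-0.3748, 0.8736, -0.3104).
0.5 - 0.3246i + 0.7566j - 0.2688k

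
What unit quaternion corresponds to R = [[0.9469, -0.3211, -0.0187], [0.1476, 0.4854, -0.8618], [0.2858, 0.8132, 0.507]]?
0.8572 + 0.4885i - 0.0888j + 0.1367k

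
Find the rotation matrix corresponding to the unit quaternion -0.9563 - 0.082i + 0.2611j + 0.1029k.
[[0.8425, 0.154, -0.5163], [-0.2396, 0.9654, -0.1031], [0.4825, 0.2106, 0.8502]]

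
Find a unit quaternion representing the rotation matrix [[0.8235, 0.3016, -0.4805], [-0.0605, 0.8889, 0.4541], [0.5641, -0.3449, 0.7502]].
0.9304 - 0.2147i - 0.2807j - 0.0973k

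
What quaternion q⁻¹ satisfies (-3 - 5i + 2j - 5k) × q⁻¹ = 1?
-0.0476 + 0.0794i - 0.0317j + 0.0794k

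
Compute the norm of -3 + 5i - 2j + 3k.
√47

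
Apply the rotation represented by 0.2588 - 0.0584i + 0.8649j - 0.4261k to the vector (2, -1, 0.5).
(-1.589, -1.627, -0.28)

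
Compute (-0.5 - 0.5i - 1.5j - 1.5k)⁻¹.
-0.1 + 0.1i + 0.3j + 0.3k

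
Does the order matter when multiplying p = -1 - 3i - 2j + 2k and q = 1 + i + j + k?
Yes: pq = 2 - 8i + 2j ≠ 2 - 8j + 2k = qp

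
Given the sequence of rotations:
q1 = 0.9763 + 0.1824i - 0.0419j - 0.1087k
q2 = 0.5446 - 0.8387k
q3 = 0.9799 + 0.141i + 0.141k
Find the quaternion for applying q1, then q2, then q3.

q2 · q1 = 0.4405 + 0.0642i - 0.1758j - 0.878k
q3 · q2 · q1 = 0.5464 + 0.1498i - 0.0394j - 0.823k
0.5464 + 0.1498i - 0.0394j - 0.823k


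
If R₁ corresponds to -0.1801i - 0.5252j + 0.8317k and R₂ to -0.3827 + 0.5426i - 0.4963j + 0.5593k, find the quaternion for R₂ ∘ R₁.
-0.6281 - 0.0501i - 0.351j - 0.6926k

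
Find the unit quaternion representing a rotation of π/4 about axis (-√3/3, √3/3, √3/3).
0.9239 - 0.2209i + 0.2209j + 0.2209k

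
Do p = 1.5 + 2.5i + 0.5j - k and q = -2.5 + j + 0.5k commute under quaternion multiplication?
No: pq = -3.75 - 5i - j + 5.75k ≠ -3.75 - 7.5i + 1.5j + 0.75k = qp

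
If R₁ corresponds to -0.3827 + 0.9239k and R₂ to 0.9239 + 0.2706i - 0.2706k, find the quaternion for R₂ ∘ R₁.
-0.1036 - 0.1036i - 0.25j + 0.9571k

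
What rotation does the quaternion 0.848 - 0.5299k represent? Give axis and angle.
axis = (0, 0, -1), θ = 64°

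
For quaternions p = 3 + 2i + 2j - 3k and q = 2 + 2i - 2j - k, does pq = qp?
No: pq = 3 + 2i - 6j - 17k ≠ 3 + 18i + 2j - k = qp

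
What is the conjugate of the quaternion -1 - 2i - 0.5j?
-1 + 2i + 0.5j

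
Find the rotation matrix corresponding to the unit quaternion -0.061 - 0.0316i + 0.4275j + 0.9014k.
[[-0.9906, 0.083, -0.1091], [-0.137, -0.627, 0.7668], [-0.0048, 0.7746, 0.6325]]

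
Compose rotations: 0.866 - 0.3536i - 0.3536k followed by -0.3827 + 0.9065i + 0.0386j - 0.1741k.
-0.0724 + 0.9067i + 0.4155j - 0.0018k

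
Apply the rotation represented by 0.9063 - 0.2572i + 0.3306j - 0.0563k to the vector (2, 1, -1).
(0.854, -0.112, -2.293)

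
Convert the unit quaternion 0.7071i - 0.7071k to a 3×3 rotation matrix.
[[0, 0, -1], [0, -1, 0], [-1, 0, 0]]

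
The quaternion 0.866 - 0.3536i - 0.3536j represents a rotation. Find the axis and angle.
axis = (-√2/2, -√2/2, 0), θ = π/3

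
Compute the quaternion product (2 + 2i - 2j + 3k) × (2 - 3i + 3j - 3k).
25 - 5i - j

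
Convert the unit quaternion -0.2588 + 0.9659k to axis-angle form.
axis = (0, 0, 1), θ = 7π/6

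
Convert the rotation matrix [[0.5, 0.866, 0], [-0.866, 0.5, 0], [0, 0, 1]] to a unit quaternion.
0.866 - 0.5k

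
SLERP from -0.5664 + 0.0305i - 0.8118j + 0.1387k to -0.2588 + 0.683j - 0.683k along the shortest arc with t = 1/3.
-0.318 + 0.0226i - 0.8716j + 0.3723k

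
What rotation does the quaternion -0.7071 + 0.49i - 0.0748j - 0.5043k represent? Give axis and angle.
axis = (0.693, -0.1058, -0.7132), θ = 3π/2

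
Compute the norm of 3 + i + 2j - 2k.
√18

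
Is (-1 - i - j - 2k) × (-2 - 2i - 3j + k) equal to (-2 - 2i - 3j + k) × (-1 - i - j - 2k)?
No: pq = -1 - 3i + 10j + 4k ≠ -1 + 11i + 2k = qp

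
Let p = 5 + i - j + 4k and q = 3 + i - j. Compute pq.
13 + 12i - 4j + 12k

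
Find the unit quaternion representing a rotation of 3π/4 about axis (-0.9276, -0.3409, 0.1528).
0.3827 - 0.857i - 0.315j + 0.1412k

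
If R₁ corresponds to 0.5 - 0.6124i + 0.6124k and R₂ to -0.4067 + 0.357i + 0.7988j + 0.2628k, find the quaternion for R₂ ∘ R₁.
-0.1457 + 0.9167i + 0.0198j + 0.3715k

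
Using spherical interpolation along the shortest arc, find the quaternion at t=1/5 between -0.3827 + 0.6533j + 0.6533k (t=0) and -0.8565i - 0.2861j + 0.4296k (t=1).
-0.3556 - 0.2504i + 0.5234j + 0.7327k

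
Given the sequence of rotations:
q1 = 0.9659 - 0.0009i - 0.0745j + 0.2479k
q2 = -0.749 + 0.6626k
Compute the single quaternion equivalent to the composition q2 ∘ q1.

q2 · q1 = -0.8877 + 0.05i + 0.0552j + 0.4543k
-0.8877 + 0.05i + 0.0552j + 0.4543k


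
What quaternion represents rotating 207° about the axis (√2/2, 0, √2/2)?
-0.2334 + 0.6876i + 0.6876k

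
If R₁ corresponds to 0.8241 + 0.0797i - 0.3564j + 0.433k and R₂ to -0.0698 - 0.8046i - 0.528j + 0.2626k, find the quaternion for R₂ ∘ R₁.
-0.2953 - 0.8037i - 0.0409j + 0.515k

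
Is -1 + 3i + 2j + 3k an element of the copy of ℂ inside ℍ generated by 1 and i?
No. The quaternion -1 + 3i + 2j + 3k has j-coefficient y = 2 and k-coefficient z = 3, not both zero, so it does not lie in the complex subalgebra spanned by 1 and i.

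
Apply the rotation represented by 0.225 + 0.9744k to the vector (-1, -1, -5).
(1.337, 0.46, -5)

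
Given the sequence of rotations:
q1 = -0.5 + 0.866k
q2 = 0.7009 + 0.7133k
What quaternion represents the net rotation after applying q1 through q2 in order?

q2 · q1 = -0.9682 + 0.2503k
-0.9682 + 0.2503k


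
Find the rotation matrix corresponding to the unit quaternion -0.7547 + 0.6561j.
[[0.1391, 0, -0.9903], [0, 1, 0], [0.9903, 0, 0.1391]]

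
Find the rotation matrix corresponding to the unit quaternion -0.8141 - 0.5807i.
[[1, 0, 0], [0, 0.3256, -0.9455], [0, 0.9455, 0.3256]]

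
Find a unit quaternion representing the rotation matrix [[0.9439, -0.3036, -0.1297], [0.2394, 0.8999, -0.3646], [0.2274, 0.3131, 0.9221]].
0.9703 + 0.1746i - 0.092j + 0.1399k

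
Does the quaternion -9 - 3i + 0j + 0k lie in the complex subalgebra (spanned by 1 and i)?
Yes. The quaternion -9 - 3i has j- and k-coefficients y = z = 0, so it lies in the complex subalgebra spanned by 1 and i.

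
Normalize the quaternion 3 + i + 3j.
0.6882 + 0.2294i + 0.6882j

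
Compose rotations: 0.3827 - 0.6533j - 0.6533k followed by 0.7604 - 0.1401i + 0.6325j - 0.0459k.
0.6742 - 0.4968i - 0.3462j - 0.4228k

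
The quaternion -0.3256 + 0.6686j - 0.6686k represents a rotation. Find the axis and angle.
axis = (0, √2/2, -√2/2), θ = 218°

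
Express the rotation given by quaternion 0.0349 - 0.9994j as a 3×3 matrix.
[[-0.9976, 0, -0.0698], [0, 1, 0], [0.0698, 0, -0.9976]]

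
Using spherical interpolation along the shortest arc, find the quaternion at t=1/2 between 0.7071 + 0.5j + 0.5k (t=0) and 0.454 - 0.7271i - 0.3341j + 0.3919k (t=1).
0.7066 - 0.4425i + 0.101j + 0.5428k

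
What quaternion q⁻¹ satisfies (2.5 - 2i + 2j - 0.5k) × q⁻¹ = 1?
0.1724 + 0.1379i - 0.1379j + 0.0345k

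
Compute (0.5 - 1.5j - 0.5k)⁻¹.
0.1818 + 0.5455j + 0.1818k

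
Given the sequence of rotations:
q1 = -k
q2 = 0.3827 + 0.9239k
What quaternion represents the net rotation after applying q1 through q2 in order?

q2 · q1 = 0.9239 - 0.3827k
0.9239 - 0.3827k


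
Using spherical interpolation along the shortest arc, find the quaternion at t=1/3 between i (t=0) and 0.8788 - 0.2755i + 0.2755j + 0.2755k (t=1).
-0.3816 + 0.9087i - 0.1196j - 0.1196k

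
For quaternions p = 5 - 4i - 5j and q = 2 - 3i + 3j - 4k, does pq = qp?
No: pq = 13 - 3i - 11j - 47k ≠ 13 - 43i + 21j + 7k = qp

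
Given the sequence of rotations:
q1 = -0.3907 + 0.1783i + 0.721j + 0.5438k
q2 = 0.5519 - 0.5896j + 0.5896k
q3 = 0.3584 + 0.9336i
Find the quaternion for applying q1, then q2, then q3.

q2 · q1 = -0.1112 - 0.6473i + 0.7334j + 0.1749k
q3 · q2 · q1 = 0.5645 - 0.3358i + 0.0996j + 0.7474k
0.5645 - 0.3358i + 0.0996j + 0.7474k


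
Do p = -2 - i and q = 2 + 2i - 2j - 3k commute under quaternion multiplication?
No: pq = -2 - 6i + j + 8k ≠ -2 - 6i + 7j + 4k = qp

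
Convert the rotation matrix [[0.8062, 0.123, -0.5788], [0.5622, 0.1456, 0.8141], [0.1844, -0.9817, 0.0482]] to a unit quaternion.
0.7071 - 0.6349i - 0.2698j + 0.1553k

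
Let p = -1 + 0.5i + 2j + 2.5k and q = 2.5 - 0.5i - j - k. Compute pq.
2.25 + 2.25i + 5.25j + 7.75k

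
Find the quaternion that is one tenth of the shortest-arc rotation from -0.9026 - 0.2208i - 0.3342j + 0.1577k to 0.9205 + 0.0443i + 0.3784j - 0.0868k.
-0.906 - 0.2034i - 0.3392j + 0.1508k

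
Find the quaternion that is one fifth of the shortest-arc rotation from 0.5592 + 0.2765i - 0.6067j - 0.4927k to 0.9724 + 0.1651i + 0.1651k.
0.7119 + 0.2765i - 0.5199j - 0.3827k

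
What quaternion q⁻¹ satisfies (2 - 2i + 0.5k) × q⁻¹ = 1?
0.2424 + 0.2424i - 0.0606k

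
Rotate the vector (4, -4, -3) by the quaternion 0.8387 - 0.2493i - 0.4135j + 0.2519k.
(5.448, -1.11, 3.177)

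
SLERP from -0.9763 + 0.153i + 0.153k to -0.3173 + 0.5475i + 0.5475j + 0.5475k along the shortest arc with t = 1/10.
-0.9526 + 0.21i + 0.0667j + 0.21k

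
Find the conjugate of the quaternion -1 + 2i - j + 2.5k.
-1 - 2i + j - 2.5k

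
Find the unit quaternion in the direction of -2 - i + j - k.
-0.7559 - 0.378i + 0.378j - 0.378k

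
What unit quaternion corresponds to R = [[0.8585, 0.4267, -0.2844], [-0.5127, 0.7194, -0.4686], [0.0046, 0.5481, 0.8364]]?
0.9239 + 0.2751i - 0.0782j - 0.2542k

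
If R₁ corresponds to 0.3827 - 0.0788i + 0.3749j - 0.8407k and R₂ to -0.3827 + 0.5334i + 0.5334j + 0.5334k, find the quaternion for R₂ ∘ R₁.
0.144 - 0.4141i + 0.4671j + 0.7679k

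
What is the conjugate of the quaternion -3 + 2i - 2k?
-3 - 2i + 2k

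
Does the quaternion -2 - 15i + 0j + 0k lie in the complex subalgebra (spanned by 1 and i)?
Yes. The quaternion -2 - 15i has j- and k-coefficients y = z = 0, so it lies in the complex subalgebra spanned by 1 and i.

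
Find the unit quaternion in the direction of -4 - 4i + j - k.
-0.686 - 0.686i + 0.1715j - 0.1715k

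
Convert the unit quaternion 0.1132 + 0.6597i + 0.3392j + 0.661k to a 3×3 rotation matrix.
[[-0.104, 0.2979, 0.9489], [0.5972, -0.7443, 0.2991], [0.7953, 0.5978, -0.1005]]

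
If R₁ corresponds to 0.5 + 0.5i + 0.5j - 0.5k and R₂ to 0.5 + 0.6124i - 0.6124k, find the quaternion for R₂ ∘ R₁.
-0.3624 + 0.8624i + 0.25j - 0.25k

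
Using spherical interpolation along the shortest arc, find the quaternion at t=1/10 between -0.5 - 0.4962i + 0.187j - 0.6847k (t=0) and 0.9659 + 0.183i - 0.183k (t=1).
-0.5885 - 0.4883i + 0.1755j - 0.62k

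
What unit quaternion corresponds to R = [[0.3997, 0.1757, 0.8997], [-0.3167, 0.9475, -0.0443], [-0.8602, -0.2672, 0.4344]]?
0.8339 - 0.0668i + 0.5276j - 0.1476k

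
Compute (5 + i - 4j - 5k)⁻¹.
0.0746 - 0.0149i + 0.0597j + 0.0746k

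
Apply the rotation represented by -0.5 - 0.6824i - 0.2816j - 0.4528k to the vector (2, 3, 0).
(0.657, 0.65, 3.485)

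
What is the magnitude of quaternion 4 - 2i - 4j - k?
√37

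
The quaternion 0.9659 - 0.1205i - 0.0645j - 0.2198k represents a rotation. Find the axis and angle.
axis = (-0.4656, -0.2492, -0.8492), θ = π/6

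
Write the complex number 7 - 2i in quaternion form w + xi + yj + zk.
7 - 2i + 0j + 0k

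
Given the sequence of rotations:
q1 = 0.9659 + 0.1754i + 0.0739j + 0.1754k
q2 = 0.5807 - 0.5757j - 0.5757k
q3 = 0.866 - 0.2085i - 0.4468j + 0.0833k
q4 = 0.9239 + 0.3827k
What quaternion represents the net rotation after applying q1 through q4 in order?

q2 · q1 = 0.7044 + 0.0434i - 0.6141j - 0.3532k
q3 · q2 · q1 = 0.3741 + 0.0997i - 0.9166j - 0.0998k
q4 · q3 · q2 · q1 = 0.3838 + 0.4429i - 0.8087j + 0.051k
0.3838 + 0.4429i - 0.8087j + 0.051k


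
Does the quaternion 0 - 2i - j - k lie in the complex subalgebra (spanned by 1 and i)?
No. The quaternion -2i - j - k has j-coefficient y = -1 and k-coefficient z = -1, not both zero, so it does not lie in the complex subalgebra spanned by 1 and i.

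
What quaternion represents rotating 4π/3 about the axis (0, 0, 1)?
-0.5 + 0.866k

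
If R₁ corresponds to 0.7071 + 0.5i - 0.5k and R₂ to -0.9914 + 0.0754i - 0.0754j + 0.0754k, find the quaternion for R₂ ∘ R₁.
-0.701 - 0.4047i + 0.0221j + 0.5867k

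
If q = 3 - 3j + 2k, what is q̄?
3 + 3j - 2k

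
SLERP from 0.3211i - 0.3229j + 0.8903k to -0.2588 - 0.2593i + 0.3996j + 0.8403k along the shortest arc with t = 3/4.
-0.2098 - 0.1157i + 0.2289j + 0.9435k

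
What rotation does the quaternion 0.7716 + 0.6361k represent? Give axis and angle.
axis = (0, 0, 1), θ = 79°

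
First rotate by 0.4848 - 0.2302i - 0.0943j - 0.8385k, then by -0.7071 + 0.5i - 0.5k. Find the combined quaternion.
-0.647 + 0.358i + 0.601j + 0.3034k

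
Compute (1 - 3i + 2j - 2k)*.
1 + 3i - 2j + 2k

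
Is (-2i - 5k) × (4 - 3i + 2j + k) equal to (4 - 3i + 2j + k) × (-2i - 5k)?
No: pq = -1 + 2i + 17j - 24k ≠ -1 - 18i - 17j - 16k = qp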